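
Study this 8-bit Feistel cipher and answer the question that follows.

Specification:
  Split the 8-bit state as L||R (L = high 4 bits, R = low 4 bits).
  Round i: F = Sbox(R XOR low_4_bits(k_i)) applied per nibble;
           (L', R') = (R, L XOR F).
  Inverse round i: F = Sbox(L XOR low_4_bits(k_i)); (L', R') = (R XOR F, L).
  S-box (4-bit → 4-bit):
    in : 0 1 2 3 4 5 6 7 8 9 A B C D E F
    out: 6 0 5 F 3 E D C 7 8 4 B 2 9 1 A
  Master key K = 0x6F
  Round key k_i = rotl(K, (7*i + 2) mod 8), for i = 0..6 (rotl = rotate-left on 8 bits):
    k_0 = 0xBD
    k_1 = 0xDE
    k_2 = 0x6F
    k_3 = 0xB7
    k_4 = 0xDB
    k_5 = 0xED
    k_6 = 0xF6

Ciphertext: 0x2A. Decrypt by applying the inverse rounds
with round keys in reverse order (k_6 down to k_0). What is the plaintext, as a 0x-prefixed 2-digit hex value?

s_0 = ciphertext = 0x2A
s_1 = InvRound(s_0, k_6) = 0x92
s_2 = InvRound(s_1, k_5) = 0x19
s_3 = InvRound(s_2, k_4) = 0xD1
s_4 = InvRound(s_3, k_3) = 0x5D
s_5 = InvRound(s_4, k_2) = 0x95
s_6 = InvRound(s_5, k_1) = 0x99
s_7 = InvRound(s_6, k_0) = 0xA9

0xA9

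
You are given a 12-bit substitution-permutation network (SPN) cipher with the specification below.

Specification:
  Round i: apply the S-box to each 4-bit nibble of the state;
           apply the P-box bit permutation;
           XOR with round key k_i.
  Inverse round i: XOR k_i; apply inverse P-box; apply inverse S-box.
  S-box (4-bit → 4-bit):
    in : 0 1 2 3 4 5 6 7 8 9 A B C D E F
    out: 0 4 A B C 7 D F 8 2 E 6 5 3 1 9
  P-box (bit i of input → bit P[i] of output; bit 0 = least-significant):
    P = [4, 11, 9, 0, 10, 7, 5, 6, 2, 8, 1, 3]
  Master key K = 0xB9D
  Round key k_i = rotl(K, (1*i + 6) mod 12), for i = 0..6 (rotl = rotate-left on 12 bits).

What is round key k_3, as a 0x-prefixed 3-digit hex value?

0xB73

K = 0xB9D
k_0 = rotl(K, (1*0+6) mod 12) = rotl(K, 6) = 0x76E
k_1 = rotl(K, (1*1+6) mod 12) = rotl(K, 7) = 0xEDC
k_2 = rotl(K, (1*2+6) mod 12) = rotl(K, 8) = 0xDB9
k_3 = rotl(K, (1*3+6) mod 12) = rotl(K, 9) = 0xB73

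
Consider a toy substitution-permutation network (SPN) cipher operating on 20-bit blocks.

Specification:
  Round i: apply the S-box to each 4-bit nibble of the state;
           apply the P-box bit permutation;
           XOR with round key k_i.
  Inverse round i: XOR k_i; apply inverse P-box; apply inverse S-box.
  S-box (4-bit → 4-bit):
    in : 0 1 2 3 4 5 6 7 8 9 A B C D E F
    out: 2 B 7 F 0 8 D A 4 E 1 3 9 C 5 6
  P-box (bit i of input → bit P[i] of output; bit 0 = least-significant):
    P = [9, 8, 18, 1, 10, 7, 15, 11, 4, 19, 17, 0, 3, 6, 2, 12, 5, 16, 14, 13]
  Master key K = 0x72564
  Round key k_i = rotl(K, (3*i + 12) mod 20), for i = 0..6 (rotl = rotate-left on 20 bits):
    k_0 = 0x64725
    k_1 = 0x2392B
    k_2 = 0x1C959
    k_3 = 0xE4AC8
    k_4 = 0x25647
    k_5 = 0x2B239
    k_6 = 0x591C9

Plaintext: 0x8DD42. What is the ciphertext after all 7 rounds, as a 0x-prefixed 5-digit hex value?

0x1B11E

s_0 = plaintext = 0x8DD42
s_1 = Round(s_0, k_0) = 0x01420
s_2 = Round(s_1, k_1) = 0x3ACE3
s_3 = Round(s_2, k_2) = 0x42E62
s_4 = Round(s_3, k_3) = 0x8C594
s_5 = Round(s_4, k_4) = 0x28ECE
s_6 = Round(s_5, k_5) = 0x5FC0D
s_7 = Round(s_6, k_6) = 0x1B11E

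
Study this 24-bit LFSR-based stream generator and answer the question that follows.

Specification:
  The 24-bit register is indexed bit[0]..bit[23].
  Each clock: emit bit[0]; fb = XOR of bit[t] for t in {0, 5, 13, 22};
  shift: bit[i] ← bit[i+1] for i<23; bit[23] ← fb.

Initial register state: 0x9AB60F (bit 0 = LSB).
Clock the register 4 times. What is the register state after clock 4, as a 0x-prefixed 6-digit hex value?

0x89AB60

reg_0 = 0x9AB60F
clock 1: out=1, reg = 0x4D5B07
clock 2: out=1, reg = 0x26AD83
clock 3: out=1, reg = 0x1356C1
clock 4: out=1, reg = 0x89AB60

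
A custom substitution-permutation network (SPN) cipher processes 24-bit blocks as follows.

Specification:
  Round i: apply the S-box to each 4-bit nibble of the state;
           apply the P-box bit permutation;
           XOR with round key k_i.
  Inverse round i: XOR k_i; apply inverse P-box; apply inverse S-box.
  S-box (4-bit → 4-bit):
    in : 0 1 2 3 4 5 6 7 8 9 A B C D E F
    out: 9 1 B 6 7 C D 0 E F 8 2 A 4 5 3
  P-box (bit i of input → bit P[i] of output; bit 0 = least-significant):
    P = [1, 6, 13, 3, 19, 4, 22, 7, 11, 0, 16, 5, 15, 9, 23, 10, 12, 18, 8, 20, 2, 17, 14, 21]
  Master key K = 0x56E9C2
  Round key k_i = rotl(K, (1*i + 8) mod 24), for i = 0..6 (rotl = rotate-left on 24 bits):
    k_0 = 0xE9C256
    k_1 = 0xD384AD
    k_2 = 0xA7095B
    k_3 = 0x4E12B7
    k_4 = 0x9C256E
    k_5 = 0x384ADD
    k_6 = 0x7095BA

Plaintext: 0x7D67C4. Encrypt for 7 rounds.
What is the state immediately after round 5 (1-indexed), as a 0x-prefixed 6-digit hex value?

s_0 = plaintext = 0x7D67C4
s_1 = Round(s_0, k_0) = 0x696784
s_2 = Round(s_1, k_1) = 0x27717B
s_3 = Round(s_2, k_2) = 0x85011F
s_4 = Round(s_3, k_3) = 0x74DFF5
s_5 = Round(s_4, k_4) = 0x101C77
s_6 = Round(s_5, k_5) = 0x28DAF8
s_7 = Round(s_6, k_6) = 0xCEB4C6

0x101C77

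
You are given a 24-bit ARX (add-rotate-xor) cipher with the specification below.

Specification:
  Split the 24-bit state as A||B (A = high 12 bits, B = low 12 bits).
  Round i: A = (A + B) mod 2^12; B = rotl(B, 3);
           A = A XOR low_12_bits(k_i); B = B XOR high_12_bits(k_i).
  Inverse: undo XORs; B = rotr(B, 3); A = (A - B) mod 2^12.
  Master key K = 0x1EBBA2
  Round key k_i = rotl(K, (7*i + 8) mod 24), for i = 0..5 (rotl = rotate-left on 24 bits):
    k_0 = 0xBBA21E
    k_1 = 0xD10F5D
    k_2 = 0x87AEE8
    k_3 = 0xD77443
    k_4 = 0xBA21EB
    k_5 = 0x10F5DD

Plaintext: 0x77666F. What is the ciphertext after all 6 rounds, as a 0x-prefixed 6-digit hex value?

s_0 = plaintext = 0x77666F
s_1 = Round(s_0, k_0) = 0xFFB8C1
s_2 = Round(s_1, k_1) = 0x7E1B1C
s_3 = Round(s_2, k_2) = 0xC1509F
s_4 = Round(s_3, k_3) = 0x8F798F
s_5 = Round(s_4, k_4) = 0x36D7DE
s_6 = Round(s_5, k_5) = 0xE96FFC

0xE96FFC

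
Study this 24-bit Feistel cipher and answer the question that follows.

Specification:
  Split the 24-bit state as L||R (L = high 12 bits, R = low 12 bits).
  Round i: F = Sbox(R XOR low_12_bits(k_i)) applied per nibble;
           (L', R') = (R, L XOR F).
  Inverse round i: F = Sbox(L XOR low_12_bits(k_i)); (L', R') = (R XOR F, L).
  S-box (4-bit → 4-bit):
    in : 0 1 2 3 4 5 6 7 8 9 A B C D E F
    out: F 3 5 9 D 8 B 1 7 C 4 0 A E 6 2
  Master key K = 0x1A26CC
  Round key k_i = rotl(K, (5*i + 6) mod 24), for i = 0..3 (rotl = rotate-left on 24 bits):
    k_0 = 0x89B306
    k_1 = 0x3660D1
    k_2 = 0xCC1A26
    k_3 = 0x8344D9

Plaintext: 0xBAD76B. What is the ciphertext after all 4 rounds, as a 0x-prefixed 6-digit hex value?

0xD74080

s_0 = plaintext = 0xBAD76B
s_1 = Round(s_0, k_0) = 0x76B613
s_2 = Round(s_1, k_1) = 0x613CCE
s_3 = Round(s_2, k_2) = 0xCCED74
s_4 = Round(s_3, k_3) = 0xD74080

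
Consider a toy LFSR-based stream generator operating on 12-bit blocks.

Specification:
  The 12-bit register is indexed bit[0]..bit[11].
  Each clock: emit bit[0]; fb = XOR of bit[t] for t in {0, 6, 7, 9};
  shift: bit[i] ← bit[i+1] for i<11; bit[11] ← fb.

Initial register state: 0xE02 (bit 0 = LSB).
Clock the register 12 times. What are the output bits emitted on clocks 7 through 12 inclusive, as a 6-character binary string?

000111

reg_0 = 0xE02
clock 1: out=0, reg = 0xF01
clock 2: out=1, reg = 0x780
clock 3: out=0, reg = 0x3C0
clock 4: out=0, reg = 0x9E0
clock 5: out=0, reg = 0x4F0
clock 6: out=0, reg = 0x278
clock 7: out=0, reg = 0x13C
clock 8: out=0, reg = 0x09E
clock 9: out=0, reg = 0x84F
clock 10: out=1, reg = 0x427
clock 11: out=1, reg = 0xA13
clock 12: out=1, reg = 0x509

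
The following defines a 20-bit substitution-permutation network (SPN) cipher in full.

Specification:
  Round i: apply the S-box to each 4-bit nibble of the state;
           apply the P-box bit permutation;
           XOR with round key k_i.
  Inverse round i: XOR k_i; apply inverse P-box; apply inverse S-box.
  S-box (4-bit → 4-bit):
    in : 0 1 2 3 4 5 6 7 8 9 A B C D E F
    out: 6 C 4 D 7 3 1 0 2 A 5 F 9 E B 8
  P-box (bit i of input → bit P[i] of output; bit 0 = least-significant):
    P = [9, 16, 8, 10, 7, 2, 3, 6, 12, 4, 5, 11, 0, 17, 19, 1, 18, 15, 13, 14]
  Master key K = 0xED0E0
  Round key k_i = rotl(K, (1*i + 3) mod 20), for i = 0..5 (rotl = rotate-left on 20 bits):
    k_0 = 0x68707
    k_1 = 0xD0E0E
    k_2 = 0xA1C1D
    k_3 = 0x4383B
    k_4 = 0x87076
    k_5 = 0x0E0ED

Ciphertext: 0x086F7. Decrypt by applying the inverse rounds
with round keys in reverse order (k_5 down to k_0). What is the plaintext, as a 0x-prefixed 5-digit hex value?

s_0 = ciphertext = 0x086F7
s_1 = InvRound(s_0, k_5) = 0x1F82C
s_2 = InvRound(s_1, k_4) = 0x81918
s_3 = InvRound(s_2, k_3) = 0xA3272
s_4 = InvRound(s_3, k_2) = 0x2C1DC
s_5 = InvRound(s_4, k_1) = 0xED9CB
s_6 = InvRound(s_5, k_0) = 0xF2CBC

0xF2CBC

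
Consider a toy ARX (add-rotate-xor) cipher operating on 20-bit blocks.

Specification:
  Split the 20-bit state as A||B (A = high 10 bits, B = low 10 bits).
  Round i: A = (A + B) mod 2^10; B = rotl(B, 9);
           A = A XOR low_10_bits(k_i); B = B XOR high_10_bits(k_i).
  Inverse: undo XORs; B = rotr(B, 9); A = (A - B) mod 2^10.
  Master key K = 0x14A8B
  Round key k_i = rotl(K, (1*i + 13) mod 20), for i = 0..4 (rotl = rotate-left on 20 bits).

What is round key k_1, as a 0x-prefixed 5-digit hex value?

0x2C52A

K = 0x14A8B
k_0 = rotl(K, (1*0+13) mod 20) = rotl(K, 13) = 0x16295
k_1 = rotl(K, (1*1+13) mod 20) = rotl(K, 14) = 0x2C52A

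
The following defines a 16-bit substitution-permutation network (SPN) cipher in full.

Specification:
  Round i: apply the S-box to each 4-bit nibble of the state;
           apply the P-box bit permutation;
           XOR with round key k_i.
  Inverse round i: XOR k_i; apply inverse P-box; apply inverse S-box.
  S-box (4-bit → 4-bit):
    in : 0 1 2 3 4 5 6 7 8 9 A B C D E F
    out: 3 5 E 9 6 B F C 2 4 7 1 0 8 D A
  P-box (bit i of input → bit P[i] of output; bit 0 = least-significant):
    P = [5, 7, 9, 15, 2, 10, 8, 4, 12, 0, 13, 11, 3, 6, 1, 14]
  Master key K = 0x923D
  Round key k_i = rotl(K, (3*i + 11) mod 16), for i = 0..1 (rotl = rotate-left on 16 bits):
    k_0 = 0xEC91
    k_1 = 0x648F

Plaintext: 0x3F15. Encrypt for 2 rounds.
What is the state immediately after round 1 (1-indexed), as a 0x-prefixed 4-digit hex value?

s_0 = plaintext = 0x3F15
s_1 = Round(s_0, k_0) = 0x253C
s_2 = Round(s_1, k_1) = 0x3CD8

0x253C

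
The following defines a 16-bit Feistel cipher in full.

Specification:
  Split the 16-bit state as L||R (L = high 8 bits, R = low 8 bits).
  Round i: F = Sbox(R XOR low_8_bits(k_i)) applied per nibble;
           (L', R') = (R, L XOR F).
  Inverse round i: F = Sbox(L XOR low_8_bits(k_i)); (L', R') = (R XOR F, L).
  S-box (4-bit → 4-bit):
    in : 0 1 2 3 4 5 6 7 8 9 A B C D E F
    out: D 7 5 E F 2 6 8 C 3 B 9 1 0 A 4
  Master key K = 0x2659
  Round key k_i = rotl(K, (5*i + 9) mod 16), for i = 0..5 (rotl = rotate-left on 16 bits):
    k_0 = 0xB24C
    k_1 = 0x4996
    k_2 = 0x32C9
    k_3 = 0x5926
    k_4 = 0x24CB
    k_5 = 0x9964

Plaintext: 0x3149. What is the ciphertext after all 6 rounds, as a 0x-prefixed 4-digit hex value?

0xB6B3

s_0 = plaintext = 0x3149
s_1 = Round(s_0, k_0) = 0x49E3
s_2 = Round(s_1, k_1) = 0xE3CB
s_3 = Round(s_2, k_2) = 0xCB36
s_4 = Round(s_3, k_3) = 0x36B6
s_5 = Round(s_4, k_4) = 0xB6B6
s_6 = Round(s_5, k_5) = 0xB6B3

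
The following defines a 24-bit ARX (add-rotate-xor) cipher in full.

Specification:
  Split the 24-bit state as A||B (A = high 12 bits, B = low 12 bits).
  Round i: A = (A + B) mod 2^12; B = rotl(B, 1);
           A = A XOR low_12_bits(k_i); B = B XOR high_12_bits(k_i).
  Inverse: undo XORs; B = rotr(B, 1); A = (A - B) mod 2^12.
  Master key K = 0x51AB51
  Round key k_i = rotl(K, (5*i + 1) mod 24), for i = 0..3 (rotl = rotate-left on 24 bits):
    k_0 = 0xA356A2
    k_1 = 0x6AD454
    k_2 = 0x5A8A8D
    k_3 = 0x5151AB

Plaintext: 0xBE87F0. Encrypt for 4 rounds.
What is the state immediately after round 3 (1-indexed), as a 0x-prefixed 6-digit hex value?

0x6AFFA7

s_0 = plaintext = 0xBE87F0
s_1 = Round(s_0, k_0) = 0x57A5D5
s_2 = Round(s_1, k_1) = 0xF1BD07
s_3 = Round(s_2, k_2) = 0x6AFFA7
s_4 = Round(s_3, k_3) = 0x7FDA5A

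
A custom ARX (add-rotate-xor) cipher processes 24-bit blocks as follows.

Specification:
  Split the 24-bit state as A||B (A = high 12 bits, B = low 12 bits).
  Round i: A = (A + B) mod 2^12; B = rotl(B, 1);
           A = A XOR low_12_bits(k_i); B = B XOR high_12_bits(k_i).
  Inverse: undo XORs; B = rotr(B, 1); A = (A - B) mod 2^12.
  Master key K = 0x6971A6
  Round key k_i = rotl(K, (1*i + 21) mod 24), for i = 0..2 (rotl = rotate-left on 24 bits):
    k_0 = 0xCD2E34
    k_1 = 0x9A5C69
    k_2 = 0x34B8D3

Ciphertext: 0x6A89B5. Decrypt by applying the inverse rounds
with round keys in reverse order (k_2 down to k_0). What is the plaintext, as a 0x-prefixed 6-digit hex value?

0x2BDD5F

s_0 = ciphertext = 0x6A89B5
s_1 = InvRound(s_0, k_2) = 0x8FC57F
s_2 = InvRound(s_1, k_1) = 0xE2866D
s_3 = InvRound(s_2, k_0) = 0x2BDD5F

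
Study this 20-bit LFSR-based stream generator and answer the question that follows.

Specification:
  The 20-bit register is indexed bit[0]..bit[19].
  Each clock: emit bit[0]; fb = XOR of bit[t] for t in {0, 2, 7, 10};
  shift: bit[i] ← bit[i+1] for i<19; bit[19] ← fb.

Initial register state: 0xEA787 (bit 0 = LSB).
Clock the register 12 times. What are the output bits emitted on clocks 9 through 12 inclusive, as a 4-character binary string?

1110

reg_0 = 0xEA787
clock 1: out=1, reg = 0x753C3
clock 2: out=1, reg = 0x3A9E1
clock 3: out=1, reg = 0x1D4F0
clock 4: out=0, reg = 0x0EA78
clock 5: out=0, reg = 0x0753C
clock 6: out=0, reg = 0x03A9E
clock 7: out=0, reg = 0x01D4F
clock 8: out=1, reg = 0x80EA7
clock 9: out=1, reg = 0x40753
clock 10: out=1, reg = 0x203A9
clock 11: out=1, reg = 0x101D4
clock 12: out=0, reg = 0x080EA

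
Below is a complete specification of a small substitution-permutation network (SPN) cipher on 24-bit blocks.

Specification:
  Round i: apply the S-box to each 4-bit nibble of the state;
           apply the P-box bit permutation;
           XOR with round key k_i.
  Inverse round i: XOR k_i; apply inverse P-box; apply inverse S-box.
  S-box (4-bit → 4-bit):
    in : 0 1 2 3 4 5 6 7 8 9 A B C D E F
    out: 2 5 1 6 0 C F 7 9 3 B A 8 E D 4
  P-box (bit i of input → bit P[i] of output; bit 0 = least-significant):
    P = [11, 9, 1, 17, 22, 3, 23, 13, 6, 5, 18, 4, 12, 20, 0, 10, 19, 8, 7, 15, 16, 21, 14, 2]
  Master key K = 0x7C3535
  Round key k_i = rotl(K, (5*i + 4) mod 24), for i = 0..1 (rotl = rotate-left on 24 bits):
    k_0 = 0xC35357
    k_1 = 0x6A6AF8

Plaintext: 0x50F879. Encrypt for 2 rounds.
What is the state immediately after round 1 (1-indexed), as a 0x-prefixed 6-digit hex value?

s_0 = plaintext = 0x50F879
s_1 = Round(s_0, k_0) = 0x03180A
s_2 = Round(s_1, k_1) = 0x487121

0x03180A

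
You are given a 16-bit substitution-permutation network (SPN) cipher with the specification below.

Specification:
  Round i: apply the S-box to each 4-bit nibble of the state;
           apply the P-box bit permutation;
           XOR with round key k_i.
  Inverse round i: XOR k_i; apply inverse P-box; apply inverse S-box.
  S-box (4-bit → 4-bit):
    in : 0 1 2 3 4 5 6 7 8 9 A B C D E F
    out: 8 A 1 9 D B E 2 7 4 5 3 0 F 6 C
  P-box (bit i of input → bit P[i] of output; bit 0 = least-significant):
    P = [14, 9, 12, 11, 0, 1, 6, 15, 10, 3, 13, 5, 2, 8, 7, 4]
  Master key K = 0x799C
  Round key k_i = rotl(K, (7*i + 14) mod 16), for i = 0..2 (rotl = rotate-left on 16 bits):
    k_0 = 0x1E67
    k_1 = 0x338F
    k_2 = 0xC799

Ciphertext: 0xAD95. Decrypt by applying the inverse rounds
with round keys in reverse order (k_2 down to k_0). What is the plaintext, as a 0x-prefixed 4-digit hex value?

s_0 = ciphertext = 0xAD95
s_1 = InvRound(s_0, k_2) = 0x2EC5
s_2 = InvRound(s_1, k_1) = 0x7BEF
s_3 = InvRound(s_2, k_0) = 0xE8C2

0xE8C2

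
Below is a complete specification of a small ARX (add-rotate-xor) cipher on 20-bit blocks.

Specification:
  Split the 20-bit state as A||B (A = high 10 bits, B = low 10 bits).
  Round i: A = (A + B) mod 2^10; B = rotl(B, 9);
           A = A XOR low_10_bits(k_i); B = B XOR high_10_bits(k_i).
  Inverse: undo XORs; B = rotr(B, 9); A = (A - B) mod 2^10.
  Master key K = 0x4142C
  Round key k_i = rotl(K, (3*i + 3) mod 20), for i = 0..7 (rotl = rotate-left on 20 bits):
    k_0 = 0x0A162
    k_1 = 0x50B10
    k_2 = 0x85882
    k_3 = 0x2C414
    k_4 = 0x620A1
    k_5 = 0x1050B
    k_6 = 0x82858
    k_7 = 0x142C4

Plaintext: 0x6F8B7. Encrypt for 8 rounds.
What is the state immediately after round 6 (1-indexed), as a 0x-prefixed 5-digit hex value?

s_0 = plaintext = 0x6F8B7
s_1 = Round(s_0, k_0) = 0xC5E73
s_2 = Round(s_1, k_1) = 0xA6A7B
s_3 = Round(s_2, k_2) = 0x65D2B
s_4 = Round(s_3, k_3) = 0xB5A24
s_5 = Round(s_4, k_4) = 0x16C9A
s_6 = Round(s_5, k_5) = 0x7F80C
s_7 = Round(s_6, k_6) = 0x94A0C
s_8 = Round(s_7, k_7) = 0xA6956

0x7F80C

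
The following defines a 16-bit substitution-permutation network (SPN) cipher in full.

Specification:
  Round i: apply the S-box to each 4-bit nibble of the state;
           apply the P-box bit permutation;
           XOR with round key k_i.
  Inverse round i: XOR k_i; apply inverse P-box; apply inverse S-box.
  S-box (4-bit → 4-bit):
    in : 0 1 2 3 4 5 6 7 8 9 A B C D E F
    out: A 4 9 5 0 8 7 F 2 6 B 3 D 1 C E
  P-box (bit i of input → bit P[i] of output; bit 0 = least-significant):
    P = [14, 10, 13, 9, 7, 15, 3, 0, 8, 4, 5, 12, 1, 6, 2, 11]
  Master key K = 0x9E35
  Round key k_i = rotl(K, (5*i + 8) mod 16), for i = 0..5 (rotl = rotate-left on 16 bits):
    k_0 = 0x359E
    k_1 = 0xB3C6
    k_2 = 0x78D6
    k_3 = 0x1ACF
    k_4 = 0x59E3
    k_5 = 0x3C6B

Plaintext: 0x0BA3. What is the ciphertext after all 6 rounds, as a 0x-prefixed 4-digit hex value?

0x909E

s_0 = plaintext = 0x0BA3
s_1 = Round(s_0, k_0) = 0xDC4F
s_2 = Round(s_1, k_1) = 0x84E4
s_3 = Round(s_2, k_2) = 0x789F
s_4 = Round(s_3, k_3) = 0xB491
s_5 = Round(s_4, k_4) = 0xF9A9
s_6 = Round(s_5, k_5) = 0x909E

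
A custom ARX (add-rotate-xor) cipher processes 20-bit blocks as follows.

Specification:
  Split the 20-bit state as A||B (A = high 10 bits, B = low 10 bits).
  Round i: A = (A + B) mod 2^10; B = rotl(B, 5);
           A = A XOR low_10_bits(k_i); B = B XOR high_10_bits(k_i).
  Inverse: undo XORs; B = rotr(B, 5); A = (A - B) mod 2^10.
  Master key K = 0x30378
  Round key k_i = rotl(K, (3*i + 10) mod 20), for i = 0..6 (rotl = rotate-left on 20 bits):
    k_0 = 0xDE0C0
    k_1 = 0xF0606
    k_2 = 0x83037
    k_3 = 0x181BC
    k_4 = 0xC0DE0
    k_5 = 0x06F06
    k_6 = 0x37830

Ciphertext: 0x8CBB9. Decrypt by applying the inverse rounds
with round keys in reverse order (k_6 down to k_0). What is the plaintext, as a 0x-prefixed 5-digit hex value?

0x3DDB2

s_0 = ciphertext = 0x8CBB9
s_1 = InvRound(s_0, k_6) = 0x41CFB
s_2 = InvRound(s_1, k_5) = 0x7E807
s_3 = InvRound(s_2, k_4) = 0xE0898
s_4 = InvRound(s_3, k_3) = 0xCDF07
s_5 = InvRound(s_4, k_2) = 0x66168
s_6 = InvRound(s_5, k_1) = 0x9A535
s_7 = InvRound(s_6, k_0) = 0x3DDB2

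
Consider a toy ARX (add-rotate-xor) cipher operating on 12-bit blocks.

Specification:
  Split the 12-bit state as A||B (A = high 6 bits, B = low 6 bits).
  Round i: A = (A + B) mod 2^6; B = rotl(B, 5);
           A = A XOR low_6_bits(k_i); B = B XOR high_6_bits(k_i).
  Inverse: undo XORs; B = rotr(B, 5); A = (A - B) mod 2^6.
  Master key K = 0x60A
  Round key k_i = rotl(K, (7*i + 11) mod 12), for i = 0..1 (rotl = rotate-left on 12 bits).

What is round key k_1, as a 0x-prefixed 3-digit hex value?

K = 0x60A
k_0 = rotl(K, (7*0+11) mod 12) = rotl(K, 11) = 0x305
k_1 = rotl(K, (7*1+11) mod 12) = rotl(K, 6) = 0x298

0x298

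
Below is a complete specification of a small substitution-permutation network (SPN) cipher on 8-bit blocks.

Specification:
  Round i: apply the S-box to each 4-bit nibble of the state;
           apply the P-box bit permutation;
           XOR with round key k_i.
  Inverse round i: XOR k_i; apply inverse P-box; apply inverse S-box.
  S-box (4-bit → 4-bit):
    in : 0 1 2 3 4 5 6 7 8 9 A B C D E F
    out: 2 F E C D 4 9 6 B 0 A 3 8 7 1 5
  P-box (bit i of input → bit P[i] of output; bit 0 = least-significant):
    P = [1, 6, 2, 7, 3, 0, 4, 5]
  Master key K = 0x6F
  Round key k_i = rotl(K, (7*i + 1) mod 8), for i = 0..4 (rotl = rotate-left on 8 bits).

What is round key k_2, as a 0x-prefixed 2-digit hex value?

K = 0x6F
k_0 = rotl(K, (7*0+1) mod 8) = rotl(K, 1) = 0xDE
k_1 = rotl(K, (7*1+1) mod 8) = rotl(K, 0) = 0x6F
k_2 = rotl(K, (7*2+1) mod 8) = rotl(K, 7) = 0xB7

0xB7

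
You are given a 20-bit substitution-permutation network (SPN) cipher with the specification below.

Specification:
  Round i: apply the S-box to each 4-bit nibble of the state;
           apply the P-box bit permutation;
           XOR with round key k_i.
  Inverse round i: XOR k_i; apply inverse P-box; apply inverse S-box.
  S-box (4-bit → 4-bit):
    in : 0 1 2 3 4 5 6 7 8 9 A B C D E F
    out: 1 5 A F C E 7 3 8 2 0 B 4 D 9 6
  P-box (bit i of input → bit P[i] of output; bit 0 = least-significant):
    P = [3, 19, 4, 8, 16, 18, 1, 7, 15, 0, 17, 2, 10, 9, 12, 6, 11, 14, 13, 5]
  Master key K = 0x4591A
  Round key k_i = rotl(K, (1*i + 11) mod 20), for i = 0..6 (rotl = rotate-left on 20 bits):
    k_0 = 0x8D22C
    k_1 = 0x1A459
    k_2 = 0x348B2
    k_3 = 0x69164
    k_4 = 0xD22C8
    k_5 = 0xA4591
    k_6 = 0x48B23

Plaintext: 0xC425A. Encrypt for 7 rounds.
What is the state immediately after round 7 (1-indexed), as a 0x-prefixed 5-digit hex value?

s_0 = plaintext = 0xC425A
s_1 = Round(s_0, k_0) = 0xCE2EB
s_2 = Round(s_1, k_1) = 0x88194
s_3 = Round(s_2, k_2) = 0x5C9C2
s_4 = Round(s_3, k_3) = 0xEE047
s_5 = Round(s_4, k_4) = 0x5AE22
s_6 = Round(s_5, k_5) = 0x6A435
s_7 = Round(s_6, k_6) = 0xBE2B5

0xBE2B5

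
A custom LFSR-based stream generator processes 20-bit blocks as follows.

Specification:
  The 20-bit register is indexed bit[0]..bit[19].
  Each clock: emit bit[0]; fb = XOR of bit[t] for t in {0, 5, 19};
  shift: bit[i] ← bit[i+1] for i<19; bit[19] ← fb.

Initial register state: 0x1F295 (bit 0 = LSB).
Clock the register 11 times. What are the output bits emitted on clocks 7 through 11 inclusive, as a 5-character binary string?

reg_0 = 0x1F295
clock 1: out=1, reg = 0x8F94A
clock 2: out=0, reg = 0xC7CA5
clock 3: out=1, reg = 0xE3E52
clock 4: out=0, reg = 0xF1F29
clock 5: out=1, reg = 0xF8F94
clock 6: out=0, reg = 0xFC7CA
clock 7: out=0, reg = 0xFE3E5
clock 8: out=1, reg = 0xFF1F2
clock 9: out=0, reg = 0x7F8F9
clock 10: out=1, reg = 0x3FC7C
clock 11: out=0, reg = 0x9FE3E

01010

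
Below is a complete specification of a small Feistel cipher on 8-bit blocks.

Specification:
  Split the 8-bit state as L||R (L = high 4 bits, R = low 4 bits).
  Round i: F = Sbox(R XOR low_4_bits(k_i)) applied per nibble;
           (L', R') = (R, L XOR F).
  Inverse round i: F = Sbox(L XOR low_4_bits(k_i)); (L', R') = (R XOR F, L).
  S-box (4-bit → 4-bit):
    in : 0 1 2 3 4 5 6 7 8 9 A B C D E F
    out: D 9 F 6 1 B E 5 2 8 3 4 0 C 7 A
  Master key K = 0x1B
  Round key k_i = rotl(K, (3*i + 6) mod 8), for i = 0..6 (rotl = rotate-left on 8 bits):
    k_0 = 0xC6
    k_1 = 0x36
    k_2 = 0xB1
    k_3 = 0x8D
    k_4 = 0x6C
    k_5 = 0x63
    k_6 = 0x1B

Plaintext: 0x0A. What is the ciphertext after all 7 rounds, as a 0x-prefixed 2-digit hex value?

s_0 = plaintext = 0x0A
s_1 = Round(s_0, k_0) = 0xA0
s_2 = Round(s_1, k_1) = 0x04
s_3 = Round(s_2, k_2) = 0x4B
s_4 = Round(s_3, k_3) = 0xBA
s_5 = Round(s_4, k_4) = 0xA5
s_6 = Round(s_5, k_5) = 0x54
s_7 = Round(s_6, k_6) = 0x4F

0x4F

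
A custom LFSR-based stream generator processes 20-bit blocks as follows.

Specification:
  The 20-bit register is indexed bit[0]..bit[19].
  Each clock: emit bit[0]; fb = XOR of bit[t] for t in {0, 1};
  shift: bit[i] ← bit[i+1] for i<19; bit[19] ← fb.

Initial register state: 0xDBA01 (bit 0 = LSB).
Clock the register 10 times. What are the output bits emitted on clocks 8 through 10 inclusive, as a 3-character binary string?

reg_0 = 0xDBA01
clock 1: out=1, reg = 0xEDD00
clock 2: out=0, reg = 0x76E80
clock 3: out=0, reg = 0x3B740
clock 4: out=0, reg = 0x1DBA0
clock 5: out=0, reg = 0x0EDD0
clock 6: out=0, reg = 0x076E8
clock 7: out=0, reg = 0x03B74
clock 8: out=0, reg = 0x01DBA
clock 9: out=0, reg = 0x80EDD
clock 10: out=1, reg = 0xC076E

001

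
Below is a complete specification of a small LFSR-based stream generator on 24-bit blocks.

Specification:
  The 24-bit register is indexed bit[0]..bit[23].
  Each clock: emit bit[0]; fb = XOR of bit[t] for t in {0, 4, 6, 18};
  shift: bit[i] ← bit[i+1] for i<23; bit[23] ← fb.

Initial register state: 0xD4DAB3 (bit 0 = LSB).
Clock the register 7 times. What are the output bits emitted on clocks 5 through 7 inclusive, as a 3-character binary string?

reg_0 = 0xD4DAB3
clock 1: out=1, reg = 0xEA6D59
clock 2: out=1, reg = 0xF536AC
clock 3: out=0, reg = 0xFA9B56
clock 4: out=0, reg = 0x7D4DAB
clock 5: out=1, reg = 0x3EA6D5
clock 6: out=1, reg = 0x1F536A
clock 7: out=0, reg = 0x0FA9B5

110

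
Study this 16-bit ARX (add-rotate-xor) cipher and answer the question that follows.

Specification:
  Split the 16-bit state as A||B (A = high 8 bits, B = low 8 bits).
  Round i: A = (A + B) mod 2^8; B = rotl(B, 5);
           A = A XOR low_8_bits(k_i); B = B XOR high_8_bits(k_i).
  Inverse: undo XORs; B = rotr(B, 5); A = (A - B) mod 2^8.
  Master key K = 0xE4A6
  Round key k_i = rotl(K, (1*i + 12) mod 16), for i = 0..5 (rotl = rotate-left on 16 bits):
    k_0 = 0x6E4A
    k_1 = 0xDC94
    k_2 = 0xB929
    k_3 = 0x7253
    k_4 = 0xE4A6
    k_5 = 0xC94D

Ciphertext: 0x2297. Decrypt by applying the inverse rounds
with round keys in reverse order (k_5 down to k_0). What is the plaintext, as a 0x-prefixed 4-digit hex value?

s_0 = ciphertext = 0x2297
s_1 = InvRound(s_0, k_5) = 0x7DF2
s_2 = InvRound(s_1, k_4) = 0x2BB0
s_3 = InvRound(s_2, k_3) = 0x6216
s_4 = InvRound(s_3, k_2) = 0xCE7D
s_5 = InvRound(s_4, k_1) = 0x4D0D
s_6 = InvRound(s_5, k_0) = 0xEC1B

0xEC1B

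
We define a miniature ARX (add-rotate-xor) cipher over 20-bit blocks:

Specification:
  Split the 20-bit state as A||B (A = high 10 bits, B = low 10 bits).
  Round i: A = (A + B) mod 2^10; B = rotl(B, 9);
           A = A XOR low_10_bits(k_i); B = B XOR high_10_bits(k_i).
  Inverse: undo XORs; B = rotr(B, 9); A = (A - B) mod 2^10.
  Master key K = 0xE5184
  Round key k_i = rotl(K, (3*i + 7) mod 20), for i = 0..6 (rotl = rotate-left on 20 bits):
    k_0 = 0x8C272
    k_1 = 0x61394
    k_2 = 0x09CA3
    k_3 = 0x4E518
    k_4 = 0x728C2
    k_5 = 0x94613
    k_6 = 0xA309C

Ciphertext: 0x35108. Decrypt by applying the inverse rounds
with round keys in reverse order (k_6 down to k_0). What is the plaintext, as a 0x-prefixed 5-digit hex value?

s_0 = ciphertext = 0x35108
s_1 = InvRound(s_0, k_6) = 0x4FF09
s_2 = InvRound(s_1, k_5) = 0x1F2B0
s_3 = InvRound(s_2, k_4) = 0x726F5
s_4 = InvRound(s_3, k_3) = 0x4E399
s_5 = InvRound(s_4, k_2) = 0x87B7D
s_6 = InvRound(s_5, k_1) = 0xE5DF3
s_7 = InvRound(s_6, k_0) = 0x97B87

0x97B87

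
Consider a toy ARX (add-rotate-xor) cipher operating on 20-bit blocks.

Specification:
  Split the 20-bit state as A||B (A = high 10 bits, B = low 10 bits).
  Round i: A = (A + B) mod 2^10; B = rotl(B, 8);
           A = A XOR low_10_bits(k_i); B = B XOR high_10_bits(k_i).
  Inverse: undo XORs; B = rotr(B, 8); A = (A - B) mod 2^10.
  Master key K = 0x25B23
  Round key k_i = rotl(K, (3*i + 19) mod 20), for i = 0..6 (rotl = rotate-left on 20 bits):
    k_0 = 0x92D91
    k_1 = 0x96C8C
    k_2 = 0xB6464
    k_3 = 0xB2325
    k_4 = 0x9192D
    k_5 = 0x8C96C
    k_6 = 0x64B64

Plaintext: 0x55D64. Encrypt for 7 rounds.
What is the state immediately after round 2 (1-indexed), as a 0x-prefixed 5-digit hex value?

0x6C0DF

s_0 = plaintext = 0x55D64
s_1 = Round(s_0, k_0) = 0xCAA12
s_2 = Round(s_1, k_1) = 0x6C0DF
s_3 = Round(s_2, k_2) = 0xBADEE
s_4 = Round(s_3, k_3) = 0xFF0B3
s_5 = Round(s_4, k_4) = 0x6096A
s_6 = Round(s_5, k_5) = 0xE0068
s_7 = Round(s_6, k_6) = 0x23188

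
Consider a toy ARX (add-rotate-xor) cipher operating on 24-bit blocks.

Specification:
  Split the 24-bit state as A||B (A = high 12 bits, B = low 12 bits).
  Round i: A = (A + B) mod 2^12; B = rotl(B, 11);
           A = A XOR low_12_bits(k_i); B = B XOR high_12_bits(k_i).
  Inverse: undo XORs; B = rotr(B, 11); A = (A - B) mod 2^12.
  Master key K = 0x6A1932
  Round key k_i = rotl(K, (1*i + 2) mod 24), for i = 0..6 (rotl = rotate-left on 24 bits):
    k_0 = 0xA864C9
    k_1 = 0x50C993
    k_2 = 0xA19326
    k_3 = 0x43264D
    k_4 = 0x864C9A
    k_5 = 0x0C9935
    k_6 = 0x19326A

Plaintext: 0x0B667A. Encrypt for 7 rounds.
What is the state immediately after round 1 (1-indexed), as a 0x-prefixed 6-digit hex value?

0x3F99BB

s_0 = plaintext = 0x0B667A
s_1 = Round(s_0, k_0) = 0x3F99BB
s_2 = Round(s_1, k_1) = 0x4279D1
s_3 = Round(s_2, k_2) = 0xEDE6F1
s_4 = Round(s_3, k_3) = 0x382F4A
s_5 = Round(s_4, k_4) = 0xE56FC1
s_6 = Round(s_5, k_5) = 0x722F29
s_7 = Round(s_6, k_6) = 0x421E07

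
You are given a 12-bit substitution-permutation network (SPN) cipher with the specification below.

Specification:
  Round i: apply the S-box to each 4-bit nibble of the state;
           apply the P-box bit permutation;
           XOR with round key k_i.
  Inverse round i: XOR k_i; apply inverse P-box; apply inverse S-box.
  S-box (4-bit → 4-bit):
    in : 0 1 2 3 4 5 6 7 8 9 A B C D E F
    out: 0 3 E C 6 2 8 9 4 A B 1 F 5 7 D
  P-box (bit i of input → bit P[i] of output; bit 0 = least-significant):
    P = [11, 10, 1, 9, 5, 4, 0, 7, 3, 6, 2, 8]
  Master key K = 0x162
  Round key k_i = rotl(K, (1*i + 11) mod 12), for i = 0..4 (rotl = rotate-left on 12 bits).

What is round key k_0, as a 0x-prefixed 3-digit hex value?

0x0B1

K = 0x162
k_0 = rotl(K, (1*0+11) mod 12) = rotl(K, 11) = 0x0B1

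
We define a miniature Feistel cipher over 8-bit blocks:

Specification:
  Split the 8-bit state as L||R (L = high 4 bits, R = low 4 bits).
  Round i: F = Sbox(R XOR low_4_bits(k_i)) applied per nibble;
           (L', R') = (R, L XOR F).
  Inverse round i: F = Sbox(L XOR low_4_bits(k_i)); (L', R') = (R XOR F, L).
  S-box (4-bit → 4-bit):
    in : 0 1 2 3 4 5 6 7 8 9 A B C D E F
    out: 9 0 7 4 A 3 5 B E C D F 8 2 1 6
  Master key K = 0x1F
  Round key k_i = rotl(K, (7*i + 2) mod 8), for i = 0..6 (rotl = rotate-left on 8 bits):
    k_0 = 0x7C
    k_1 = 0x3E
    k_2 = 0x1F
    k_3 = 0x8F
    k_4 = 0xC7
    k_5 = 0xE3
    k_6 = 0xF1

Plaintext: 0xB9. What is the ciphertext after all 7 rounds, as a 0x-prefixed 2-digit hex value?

0x49

s_0 = plaintext = 0xB9
s_1 = Round(s_0, k_0) = 0x98
s_2 = Round(s_1, k_1) = 0x8C
s_3 = Round(s_2, k_2) = 0xCC
s_4 = Round(s_3, k_3) = 0xC8
s_5 = Round(s_4, k_4) = 0x8A
s_6 = Round(s_5, k_5) = 0xA4
s_7 = Round(s_6, k_6) = 0x49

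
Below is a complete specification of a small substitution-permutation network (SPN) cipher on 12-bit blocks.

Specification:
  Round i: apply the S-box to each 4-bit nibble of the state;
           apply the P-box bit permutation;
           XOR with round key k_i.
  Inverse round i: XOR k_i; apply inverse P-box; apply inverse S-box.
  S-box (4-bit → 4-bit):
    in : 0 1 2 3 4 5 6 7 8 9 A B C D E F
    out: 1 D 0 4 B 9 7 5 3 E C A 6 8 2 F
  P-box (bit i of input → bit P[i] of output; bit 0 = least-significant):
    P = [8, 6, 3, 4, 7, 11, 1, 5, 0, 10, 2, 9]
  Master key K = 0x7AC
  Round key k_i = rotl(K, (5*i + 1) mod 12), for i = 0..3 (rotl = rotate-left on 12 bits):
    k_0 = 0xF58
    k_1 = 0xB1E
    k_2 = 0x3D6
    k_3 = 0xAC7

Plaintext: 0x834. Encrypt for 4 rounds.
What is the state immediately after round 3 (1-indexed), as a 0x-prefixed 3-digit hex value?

0xDC8

s_0 = plaintext = 0x834
s_1 = Round(s_0, k_0) = 0xA0B
s_2 = Round(s_1, k_1) = 0x9CA
s_3 = Round(s_2, k_2) = 0xDC8
s_4 = Round(s_3, k_3) = 0x185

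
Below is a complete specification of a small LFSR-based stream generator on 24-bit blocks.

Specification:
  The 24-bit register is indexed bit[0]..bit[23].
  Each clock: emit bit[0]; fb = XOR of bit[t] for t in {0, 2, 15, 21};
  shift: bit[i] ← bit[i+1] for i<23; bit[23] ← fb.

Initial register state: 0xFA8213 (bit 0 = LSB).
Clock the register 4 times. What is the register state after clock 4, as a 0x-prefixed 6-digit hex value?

reg_0 = 0xFA8213
clock 1: out=1, reg = 0xFD4109
clock 2: out=1, reg = 0x7EA084
clock 3: out=0, reg = 0xBF5042
clock 4: out=0, reg = 0xDFA821

0xDFA821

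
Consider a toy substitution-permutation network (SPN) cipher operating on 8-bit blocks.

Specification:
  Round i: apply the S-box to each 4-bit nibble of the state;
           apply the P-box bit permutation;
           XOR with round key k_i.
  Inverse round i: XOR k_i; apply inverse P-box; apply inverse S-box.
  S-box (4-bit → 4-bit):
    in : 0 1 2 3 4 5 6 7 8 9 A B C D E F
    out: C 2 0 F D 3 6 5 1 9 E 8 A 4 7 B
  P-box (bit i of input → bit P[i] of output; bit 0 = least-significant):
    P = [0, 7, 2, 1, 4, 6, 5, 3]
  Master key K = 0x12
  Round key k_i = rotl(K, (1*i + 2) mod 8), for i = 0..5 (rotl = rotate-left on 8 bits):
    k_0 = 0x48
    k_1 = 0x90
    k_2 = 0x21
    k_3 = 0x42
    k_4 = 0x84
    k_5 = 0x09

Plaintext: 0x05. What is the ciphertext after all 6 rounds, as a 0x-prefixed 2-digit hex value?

0x74

s_0 = plaintext = 0x05
s_1 = Round(s_0, k_0) = 0xE1
s_2 = Round(s_1, k_1) = 0x60
s_3 = Round(s_2, k_2) = 0x47
s_4 = Round(s_3, k_3) = 0x7F
s_5 = Round(s_4, k_4) = 0x37
s_6 = Round(s_5, k_5) = 0x74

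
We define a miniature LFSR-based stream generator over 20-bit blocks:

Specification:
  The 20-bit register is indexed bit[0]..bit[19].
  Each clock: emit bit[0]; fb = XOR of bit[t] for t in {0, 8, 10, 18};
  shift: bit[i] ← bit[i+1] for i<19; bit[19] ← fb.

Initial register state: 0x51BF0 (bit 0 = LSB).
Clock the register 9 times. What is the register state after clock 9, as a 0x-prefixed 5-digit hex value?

0x6E28D

reg_0 = 0x51BF0
clock 1: out=0, reg = 0x28DF8
clock 2: out=0, reg = 0x146FC
clock 3: out=0, reg = 0x8A37E
clock 4: out=0, reg = 0xC51BF
clock 5: out=1, reg = 0xE28DF
clock 6: out=1, reg = 0x7146F
clock 7: out=1, reg = 0xB8A37
clock 8: out=1, reg = 0xDC51B
clock 9: out=1, reg = 0x6E28D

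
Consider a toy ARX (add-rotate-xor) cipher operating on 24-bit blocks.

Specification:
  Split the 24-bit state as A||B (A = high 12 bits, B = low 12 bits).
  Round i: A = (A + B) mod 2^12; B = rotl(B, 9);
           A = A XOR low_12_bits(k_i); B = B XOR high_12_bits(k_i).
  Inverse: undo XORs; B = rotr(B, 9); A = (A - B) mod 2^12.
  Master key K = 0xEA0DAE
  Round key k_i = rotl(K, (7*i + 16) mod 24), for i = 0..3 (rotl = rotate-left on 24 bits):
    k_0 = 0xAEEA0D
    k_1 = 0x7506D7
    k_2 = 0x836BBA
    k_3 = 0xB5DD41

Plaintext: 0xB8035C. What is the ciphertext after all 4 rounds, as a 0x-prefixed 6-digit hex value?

s_0 = plaintext = 0xB8035C
s_1 = Round(s_0, k_0) = 0x4D1285
s_2 = Round(s_1, k_1) = 0x181D00
s_3 = Round(s_2, k_2) = 0x53B996
s_4 = Round(s_3, k_3) = 0x39066F

0x39066F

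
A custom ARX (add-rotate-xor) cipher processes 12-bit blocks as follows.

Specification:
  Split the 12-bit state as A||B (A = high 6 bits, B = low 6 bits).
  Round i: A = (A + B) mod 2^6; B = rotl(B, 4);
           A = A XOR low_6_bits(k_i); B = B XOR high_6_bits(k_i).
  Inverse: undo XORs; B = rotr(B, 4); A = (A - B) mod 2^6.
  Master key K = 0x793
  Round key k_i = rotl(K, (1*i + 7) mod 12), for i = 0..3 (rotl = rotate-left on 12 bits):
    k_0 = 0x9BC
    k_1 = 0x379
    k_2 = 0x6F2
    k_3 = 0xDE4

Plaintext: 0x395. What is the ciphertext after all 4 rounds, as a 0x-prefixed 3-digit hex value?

s_0 = plaintext = 0x395
s_1 = Round(s_0, k_0) = 0x7F3
s_2 = Round(s_1, k_1) = 0xAF1
s_3 = Round(s_2, k_2) = 0xB87
s_4 = Round(s_3, k_3) = 0x446

0x446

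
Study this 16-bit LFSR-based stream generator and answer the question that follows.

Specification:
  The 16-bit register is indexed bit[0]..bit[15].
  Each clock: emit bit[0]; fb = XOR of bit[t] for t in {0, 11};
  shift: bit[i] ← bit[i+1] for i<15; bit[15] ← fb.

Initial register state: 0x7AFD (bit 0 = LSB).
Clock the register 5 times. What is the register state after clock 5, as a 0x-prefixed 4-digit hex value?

0x93D7

reg_0 = 0x7AFD
clock 1: out=1, reg = 0x3D7E
clock 2: out=0, reg = 0x9EBF
clock 3: out=1, reg = 0x4F5F
clock 4: out=1, reg = 0x27AF
clock 5: out=1, reg = 0x93D7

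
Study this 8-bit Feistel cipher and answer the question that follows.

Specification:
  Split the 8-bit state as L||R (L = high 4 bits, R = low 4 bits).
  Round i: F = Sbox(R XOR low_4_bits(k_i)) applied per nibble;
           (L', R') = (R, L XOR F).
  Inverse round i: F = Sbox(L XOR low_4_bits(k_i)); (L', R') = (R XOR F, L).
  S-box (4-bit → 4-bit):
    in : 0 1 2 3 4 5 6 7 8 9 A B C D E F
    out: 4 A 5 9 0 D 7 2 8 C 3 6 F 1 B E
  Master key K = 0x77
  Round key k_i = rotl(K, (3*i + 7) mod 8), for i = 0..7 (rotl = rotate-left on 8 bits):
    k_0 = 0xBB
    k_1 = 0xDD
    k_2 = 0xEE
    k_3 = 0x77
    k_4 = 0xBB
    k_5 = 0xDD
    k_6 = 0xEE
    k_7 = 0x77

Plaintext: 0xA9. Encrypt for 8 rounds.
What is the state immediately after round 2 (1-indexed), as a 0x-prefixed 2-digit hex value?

s_0 = plaintext = 0xA9
s_1 = Round(s_0, k_0) = 0x9F
s_2 = Round(s_1, k_1) = 0xFC
s_3 = Round(s_2, k_2) = 0xCA
s_4 = Round(s_3, k_3) = 0xAD
s_5 = Round(s_4, k_4) = 0xDD
s_6 = Round(s_5, k_5) = 0xD9
s_7 = Round(s_6, k_6) = 0x9F
s_8 = Round(s_7, k_7) = 0xF1

0xFC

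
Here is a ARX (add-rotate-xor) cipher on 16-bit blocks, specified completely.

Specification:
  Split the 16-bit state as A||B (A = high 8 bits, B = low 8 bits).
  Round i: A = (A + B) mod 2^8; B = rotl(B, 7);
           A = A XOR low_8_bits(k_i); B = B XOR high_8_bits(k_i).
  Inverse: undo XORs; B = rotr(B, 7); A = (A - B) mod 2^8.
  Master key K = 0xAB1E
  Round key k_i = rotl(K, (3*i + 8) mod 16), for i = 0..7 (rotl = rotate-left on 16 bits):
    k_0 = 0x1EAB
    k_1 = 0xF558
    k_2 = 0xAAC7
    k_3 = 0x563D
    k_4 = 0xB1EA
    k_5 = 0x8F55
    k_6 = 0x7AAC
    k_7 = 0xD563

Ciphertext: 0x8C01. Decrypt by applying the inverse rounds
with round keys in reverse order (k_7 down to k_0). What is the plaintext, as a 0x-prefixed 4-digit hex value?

0x86E7

s_0 = ciphertext = 0x8C01
s_1 = InvRound(s_0, k_7) = 0x46A9
s_2 = InvRound(s_1, k_6) = 0x43A7
s_3 = InvRound(s_2, k_5) = 0xC650
s_4 = InvRound(s_3, k_4) = 0x69C3
s_5 = InvRound(s_4, k_3) = 0x292B
s_6 = InvRound(s_5, k_2) = 0xEB03
s_7 = InvRound(s_6, k_1) = 0xC6ED
s_8 = InvRound(s_7, k_0) = 0x86E7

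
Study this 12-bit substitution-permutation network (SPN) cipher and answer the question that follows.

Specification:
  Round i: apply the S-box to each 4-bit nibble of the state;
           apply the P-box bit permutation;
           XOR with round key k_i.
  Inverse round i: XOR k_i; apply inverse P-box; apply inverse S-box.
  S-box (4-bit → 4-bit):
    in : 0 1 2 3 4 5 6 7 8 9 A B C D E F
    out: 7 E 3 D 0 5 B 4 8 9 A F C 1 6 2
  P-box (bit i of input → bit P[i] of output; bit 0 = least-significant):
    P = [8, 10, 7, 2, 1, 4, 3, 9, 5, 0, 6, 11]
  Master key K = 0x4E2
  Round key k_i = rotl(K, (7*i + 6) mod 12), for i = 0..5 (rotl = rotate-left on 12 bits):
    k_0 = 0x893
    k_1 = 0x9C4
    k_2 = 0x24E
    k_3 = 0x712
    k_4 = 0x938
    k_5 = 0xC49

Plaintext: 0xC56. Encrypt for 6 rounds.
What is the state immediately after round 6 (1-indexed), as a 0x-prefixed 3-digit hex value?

s_0 = plaintext = 0xC56
s_1 = Round(s_0, k_0) = 0x5DD
s_2 = Round(s_1, k_1) = 0x8A6
s_3 = Round(s_2, k_2) = 0xD5A
s_4 = Round(s_3, k_3) = 0x33C
s_5 = Round(s_4, k_4) = 0x3D6
s_6 = Round(s_5, k_5) = 0x12F

0x12F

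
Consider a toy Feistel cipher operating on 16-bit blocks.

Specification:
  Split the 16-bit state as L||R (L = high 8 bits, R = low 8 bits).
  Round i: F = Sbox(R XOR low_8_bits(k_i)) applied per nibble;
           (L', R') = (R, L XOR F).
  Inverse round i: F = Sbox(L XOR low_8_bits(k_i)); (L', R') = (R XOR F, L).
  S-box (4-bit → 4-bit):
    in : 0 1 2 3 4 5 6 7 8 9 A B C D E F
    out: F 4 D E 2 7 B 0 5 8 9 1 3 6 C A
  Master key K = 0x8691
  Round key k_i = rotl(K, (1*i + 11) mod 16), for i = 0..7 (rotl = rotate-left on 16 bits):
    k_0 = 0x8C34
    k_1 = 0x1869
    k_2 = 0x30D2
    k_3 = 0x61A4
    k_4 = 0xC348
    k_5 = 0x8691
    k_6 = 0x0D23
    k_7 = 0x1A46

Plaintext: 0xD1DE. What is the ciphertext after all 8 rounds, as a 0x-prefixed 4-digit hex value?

0x4FBD

s_0 = plaintext = 0xD1DE
s_1 = Round(s_0, k_0) = 0xDE18
s_2 = Round(s_1, k_1) = 0x18DA
s_3 = Round(s_2, k_2) = 0xDAED
s_4 = Round(s_3, k_3) = 0xEDF2
s_5 = Round(s_4, k_4) = 0xF2F4
s_6 = Round(s_5, k_5) = 0xF445
s_7 = Round(s_6, k_6) = 0x454F
s_8 = Round(s_7, k_7) = 0x4FBD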